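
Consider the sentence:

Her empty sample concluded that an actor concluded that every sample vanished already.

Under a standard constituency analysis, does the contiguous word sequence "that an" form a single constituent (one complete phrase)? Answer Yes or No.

No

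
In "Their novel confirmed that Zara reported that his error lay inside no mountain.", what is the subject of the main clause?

their novel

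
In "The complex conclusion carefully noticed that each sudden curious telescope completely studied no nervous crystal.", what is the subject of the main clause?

the complex conclusion

"the complex conclusion" is the NP that combines with the VP headed by "noticed" to form the main clause — the subject.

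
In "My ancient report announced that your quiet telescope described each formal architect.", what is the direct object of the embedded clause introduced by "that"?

each formal architect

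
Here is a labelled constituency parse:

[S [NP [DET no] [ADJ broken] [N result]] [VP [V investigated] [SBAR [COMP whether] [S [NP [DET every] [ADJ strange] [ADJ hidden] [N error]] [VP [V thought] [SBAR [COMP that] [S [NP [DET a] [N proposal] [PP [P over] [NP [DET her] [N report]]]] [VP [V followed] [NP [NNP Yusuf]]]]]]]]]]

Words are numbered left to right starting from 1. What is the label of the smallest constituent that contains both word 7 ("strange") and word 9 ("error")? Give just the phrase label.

NP

The smallest bracket enclosing both words is [NP every strange hidden error], so the label is NP.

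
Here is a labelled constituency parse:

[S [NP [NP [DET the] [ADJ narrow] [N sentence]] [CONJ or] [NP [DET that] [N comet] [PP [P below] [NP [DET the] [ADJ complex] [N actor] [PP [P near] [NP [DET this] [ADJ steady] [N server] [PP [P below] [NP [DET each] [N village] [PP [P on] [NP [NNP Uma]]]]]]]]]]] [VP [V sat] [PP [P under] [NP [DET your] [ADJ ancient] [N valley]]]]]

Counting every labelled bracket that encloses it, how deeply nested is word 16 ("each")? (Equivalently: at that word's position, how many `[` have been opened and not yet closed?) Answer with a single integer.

Path from the root down to the word: S → NP → NP → PP → NP → PP → NP → PP → NP → DET. That is 10 enclosing brackets.

10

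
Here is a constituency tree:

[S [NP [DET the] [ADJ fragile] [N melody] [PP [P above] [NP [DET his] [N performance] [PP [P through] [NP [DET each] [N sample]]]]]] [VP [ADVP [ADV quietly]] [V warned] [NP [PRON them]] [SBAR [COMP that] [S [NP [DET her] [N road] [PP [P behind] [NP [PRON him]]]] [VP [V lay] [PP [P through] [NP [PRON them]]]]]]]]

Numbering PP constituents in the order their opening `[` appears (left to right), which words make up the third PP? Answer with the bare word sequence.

behind him

In left-to-right order the PP constituents are "above his performance through each sample"; "through each sample"; "behind him"; "through them". Number 3 is "behind him".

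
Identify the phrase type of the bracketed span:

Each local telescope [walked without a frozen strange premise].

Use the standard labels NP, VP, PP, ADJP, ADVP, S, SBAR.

"walked" is the head of the bracketed span, so the span is a verb phrase: VP.

VP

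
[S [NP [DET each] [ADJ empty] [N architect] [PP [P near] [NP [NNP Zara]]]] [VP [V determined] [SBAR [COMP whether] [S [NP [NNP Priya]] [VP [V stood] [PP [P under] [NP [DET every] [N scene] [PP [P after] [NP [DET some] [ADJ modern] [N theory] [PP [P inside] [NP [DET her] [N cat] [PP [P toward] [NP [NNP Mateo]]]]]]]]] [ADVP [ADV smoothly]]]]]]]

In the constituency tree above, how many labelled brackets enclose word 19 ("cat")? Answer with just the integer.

Path from the root down to the word: S → VP → SBAR → S → VP → PP → NP → PP → NP → PP → NP → N. That is 12 enclosing brackets.

12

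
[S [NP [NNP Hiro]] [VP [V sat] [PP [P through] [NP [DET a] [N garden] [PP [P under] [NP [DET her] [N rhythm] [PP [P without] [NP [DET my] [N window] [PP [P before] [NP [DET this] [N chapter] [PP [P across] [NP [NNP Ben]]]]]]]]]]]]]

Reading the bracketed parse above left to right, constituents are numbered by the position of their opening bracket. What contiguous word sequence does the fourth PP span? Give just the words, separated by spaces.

before this chapter across Ben

In left-to-right order the PP constituents are "through a garden under her rhythm without my window before this chapter across Ben"; "under her rhythm without my window before this chapter across Ben"; "without my window before this chapter across Ben"; "before this chapter across Ben"; "across Ben". Number 4 is "before this chapter across Ben".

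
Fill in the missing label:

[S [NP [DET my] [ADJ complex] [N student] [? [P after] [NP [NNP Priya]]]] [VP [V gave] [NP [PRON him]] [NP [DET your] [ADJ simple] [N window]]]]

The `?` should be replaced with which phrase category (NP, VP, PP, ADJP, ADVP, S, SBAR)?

PP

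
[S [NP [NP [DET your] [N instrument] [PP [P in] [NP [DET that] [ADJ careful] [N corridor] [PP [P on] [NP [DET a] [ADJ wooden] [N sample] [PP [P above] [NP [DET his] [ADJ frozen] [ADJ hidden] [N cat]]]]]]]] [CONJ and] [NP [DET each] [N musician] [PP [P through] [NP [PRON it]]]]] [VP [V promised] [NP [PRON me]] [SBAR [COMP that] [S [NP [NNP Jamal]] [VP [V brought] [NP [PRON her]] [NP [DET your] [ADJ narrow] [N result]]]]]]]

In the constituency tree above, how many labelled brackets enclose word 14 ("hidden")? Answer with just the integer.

10

Path from the root down to the word: S → NP → NP → PP → NP → PP → NP → PP → NP → ADJ. That is 10 enclosing brackets.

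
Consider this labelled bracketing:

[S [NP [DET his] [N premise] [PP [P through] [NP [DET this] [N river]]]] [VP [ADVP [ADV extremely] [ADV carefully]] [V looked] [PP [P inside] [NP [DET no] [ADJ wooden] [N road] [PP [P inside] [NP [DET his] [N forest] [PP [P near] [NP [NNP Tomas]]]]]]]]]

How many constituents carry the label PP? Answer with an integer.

4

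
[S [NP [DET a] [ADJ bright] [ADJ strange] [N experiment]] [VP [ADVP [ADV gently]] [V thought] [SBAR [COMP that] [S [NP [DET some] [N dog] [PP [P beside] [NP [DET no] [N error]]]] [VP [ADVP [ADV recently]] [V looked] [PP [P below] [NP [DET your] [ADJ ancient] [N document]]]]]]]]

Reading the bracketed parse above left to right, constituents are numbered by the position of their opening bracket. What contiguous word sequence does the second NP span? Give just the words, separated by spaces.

some dog beside no error

In left-to-right order the NP constituents are "a bright strange experiment"; "some dog beside no error"; "no error"; "your ancient document". Number 2 is "some dog beside no error".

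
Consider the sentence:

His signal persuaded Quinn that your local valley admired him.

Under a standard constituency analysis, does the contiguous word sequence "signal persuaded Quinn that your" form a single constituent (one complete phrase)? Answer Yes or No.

No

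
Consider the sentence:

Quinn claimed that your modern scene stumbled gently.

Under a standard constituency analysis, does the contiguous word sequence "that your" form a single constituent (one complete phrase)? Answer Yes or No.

No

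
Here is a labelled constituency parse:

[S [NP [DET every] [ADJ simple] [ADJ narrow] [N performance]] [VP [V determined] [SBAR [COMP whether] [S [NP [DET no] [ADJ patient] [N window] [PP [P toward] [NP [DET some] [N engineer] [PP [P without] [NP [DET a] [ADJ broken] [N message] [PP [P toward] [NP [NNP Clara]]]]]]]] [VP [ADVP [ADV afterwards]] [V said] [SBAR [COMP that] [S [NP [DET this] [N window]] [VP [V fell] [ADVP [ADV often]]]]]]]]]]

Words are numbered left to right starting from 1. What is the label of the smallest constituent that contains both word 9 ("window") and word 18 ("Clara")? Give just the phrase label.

Word 9 lies under S → VP → SBAR → S → NP → N; word 18 lies under S → VP → SBAR → S → NP → PP → NP → PP → NP → PP → NP → NNP. The lowest shared node is the NP.

NP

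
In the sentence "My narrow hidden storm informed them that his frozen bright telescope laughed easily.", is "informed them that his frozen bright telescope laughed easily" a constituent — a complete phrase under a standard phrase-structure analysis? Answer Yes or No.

These words form the whole verb phrase headed by "informed", so yes — one constituent.

Yes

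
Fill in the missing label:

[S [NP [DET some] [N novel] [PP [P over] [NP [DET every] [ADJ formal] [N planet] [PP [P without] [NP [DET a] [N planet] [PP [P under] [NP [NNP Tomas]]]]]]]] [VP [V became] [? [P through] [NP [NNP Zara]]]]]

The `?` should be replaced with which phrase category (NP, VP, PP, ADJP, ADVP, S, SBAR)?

The `?` node immediately contains: P 'through', NP. That is the internal structure of a prepositional phrase, so the label is PP.

PP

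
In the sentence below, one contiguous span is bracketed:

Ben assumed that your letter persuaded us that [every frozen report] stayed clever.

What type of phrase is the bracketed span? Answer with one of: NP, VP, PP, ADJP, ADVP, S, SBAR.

NP

"report" is the head of the bracketed span, so the span is a noun phrase: NP.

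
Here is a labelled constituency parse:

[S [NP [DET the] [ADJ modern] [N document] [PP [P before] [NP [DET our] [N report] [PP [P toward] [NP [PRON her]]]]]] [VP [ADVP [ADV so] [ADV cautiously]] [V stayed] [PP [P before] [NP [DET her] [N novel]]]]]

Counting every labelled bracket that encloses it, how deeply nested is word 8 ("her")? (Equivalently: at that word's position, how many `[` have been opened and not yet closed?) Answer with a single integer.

7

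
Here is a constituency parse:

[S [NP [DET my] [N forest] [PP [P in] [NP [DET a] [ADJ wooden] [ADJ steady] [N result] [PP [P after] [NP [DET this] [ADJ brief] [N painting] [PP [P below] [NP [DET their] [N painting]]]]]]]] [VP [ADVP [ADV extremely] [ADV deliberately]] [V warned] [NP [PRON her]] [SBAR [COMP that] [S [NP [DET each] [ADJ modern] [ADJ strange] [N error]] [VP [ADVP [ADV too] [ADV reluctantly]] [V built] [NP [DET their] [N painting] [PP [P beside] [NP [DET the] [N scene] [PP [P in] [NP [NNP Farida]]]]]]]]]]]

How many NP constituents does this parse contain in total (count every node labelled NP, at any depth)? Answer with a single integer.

9

The NP constituents are: [NP my forest in a wooden steady result after this brief painting below their painting]; [NP a wooden steady result after this brief painting below their painting]; [NP this brief painting below their painting]; [NP their painting]; [NP her]; [NP each modern strange error] …. Total: 9.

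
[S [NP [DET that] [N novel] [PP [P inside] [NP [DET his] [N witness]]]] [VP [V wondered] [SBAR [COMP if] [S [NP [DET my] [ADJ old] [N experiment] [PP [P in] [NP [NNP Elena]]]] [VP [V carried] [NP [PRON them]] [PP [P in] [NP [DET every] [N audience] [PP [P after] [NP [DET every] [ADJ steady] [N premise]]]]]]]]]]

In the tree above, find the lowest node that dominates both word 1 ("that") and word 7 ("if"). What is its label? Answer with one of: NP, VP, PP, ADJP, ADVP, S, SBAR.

S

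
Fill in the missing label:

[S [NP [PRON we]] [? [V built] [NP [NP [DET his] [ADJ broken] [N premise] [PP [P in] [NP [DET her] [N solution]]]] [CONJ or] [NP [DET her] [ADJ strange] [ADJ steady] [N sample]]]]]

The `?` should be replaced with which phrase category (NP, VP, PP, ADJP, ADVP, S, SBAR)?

VP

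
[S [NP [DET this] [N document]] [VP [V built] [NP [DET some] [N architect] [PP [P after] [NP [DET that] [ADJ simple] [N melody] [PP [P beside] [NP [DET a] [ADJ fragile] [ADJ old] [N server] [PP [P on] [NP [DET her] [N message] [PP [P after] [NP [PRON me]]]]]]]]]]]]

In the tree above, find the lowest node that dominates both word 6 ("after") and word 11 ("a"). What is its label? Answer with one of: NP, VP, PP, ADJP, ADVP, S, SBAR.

PP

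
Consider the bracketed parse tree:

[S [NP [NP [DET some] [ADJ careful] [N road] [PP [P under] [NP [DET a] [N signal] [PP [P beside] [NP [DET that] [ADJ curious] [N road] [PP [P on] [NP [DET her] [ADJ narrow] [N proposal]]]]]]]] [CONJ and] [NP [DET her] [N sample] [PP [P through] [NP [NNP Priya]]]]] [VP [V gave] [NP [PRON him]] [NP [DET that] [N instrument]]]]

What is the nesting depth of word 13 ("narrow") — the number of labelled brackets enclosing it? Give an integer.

10

Path from the root down to the word: S → NP → NP → PP → NP → PP → NP → PP → NP → ADJ. That is 10 enclosing brackets.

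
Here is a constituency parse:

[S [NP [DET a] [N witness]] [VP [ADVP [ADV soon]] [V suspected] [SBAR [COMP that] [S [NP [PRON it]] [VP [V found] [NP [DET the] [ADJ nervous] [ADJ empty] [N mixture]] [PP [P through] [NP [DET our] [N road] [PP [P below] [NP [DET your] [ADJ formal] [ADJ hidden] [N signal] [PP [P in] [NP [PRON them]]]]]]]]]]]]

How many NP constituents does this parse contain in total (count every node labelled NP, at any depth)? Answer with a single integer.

6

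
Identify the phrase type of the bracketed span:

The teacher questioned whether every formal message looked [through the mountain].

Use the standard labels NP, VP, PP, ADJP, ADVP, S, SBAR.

PP

The bracketed span "through the mountain" is headed by "through", making it a prepositional phrase (PP).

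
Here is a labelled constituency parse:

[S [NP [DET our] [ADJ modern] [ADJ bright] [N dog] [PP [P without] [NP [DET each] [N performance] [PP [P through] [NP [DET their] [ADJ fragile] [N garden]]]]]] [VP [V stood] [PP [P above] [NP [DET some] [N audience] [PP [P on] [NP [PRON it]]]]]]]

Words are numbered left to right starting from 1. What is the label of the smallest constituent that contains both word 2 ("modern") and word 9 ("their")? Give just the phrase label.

NP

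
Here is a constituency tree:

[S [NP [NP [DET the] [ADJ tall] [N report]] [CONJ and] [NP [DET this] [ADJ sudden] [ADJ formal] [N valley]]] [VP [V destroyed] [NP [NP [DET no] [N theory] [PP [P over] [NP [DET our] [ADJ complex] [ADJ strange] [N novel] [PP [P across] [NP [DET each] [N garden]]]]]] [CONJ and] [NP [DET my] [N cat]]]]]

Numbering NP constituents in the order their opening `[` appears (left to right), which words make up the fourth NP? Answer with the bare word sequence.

no theory over our complex strange novel across each garden and my cat

In left-to-right order the NP constituents are "the tall report and this sudden formal valley"; "the tall report"; "this sudden formal valley"; "no theory over our complex strange novel across each garden and my cat"; "no theory over our complex strange novel across each garden"; "our complex strange novel across each garden"; "each garden"; "my cat". Number 4 is "no theory over our complex strange novel across each garden and my cat".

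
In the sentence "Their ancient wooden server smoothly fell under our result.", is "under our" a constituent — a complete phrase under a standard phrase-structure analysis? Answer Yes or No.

No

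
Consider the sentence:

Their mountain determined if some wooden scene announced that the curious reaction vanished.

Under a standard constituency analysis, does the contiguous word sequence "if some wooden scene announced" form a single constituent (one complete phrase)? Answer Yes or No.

The smallest constituent containing the whole sequence is the subordinate clause [SBAR if some wooden scene announced that the curious reaction vanished], but the sequence is only part of it — it straddles the boundary between complementizer "if" and clause "some wooden scene announced that the curious reaction vanished".

No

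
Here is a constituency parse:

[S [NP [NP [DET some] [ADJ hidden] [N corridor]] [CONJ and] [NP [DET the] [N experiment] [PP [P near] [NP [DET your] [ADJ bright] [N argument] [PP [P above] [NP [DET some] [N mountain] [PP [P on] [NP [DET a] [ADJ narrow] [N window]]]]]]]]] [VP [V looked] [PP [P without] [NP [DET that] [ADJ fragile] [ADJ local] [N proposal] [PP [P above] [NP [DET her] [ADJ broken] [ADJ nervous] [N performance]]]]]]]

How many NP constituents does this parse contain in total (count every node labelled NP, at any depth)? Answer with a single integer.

8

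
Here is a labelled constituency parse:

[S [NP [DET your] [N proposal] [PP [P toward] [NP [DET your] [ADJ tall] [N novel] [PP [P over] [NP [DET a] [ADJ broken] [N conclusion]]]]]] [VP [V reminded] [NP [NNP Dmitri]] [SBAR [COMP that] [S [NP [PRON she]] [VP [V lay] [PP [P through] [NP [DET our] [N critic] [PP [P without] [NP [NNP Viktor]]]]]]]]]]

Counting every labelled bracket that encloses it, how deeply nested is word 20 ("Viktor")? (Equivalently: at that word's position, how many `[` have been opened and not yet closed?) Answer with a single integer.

Path from the root down to the word: S → VP → SBAR → S → VP → PP → NP → PP → NP → NNP. That is 10 enclosing brackets.

10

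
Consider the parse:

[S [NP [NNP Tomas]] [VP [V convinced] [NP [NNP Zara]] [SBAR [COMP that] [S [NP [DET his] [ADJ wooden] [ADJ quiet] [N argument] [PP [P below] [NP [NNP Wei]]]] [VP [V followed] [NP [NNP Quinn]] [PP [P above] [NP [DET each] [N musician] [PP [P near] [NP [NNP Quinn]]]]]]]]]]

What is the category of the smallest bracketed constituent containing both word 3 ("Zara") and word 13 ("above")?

VP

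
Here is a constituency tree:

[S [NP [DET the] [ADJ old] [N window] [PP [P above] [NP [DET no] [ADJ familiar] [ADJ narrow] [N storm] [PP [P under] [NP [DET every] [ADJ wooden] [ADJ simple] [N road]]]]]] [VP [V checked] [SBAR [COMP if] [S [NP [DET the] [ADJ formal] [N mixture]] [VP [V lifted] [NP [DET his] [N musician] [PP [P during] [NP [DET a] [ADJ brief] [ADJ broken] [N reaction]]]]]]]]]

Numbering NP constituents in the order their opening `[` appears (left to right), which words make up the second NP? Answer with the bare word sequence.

no familiar narrow storm under every wooden simple road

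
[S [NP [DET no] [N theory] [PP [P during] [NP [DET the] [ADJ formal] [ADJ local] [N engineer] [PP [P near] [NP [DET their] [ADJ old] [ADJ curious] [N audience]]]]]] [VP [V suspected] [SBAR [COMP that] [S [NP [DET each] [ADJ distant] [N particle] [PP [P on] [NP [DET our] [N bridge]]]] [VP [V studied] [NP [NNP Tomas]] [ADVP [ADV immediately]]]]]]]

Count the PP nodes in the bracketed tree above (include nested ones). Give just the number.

3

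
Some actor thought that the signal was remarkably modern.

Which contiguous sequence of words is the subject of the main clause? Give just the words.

some actor

In the main clause the verb is "thought"; the NP preceding it, "some actor", is the subject.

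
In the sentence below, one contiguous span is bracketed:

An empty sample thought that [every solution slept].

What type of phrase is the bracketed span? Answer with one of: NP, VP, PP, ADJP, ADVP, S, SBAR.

S

The span is built around the head "slept" — a clause (S).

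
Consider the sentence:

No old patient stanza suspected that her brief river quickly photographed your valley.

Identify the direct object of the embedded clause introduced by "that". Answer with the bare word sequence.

your valley

The verb of the embedded clause introduced by "that" is "photographed"; its direct object is the NP "your valley".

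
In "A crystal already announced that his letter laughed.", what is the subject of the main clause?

The subject of the main clause is the NP immediately before the verb "announced": "a crystal".

a crystal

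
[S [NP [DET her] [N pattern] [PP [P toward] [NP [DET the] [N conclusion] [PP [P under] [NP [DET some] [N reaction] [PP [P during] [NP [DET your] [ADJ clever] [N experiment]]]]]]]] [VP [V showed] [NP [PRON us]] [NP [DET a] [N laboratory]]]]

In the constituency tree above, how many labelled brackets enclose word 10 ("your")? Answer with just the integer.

Counting open brackets not yet closed at "your": [S [NP [PP [NP [PP [NP [PP [NP [DET = 9.

9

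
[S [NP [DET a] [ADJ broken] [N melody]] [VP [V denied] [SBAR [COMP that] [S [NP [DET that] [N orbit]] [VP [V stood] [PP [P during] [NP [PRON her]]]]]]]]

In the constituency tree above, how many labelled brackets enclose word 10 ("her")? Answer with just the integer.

The word sits inside PRON, which is inside NP, inside PP, inside VP, inside S, inside SBAR, inside VP, inside S — 8 brackets in all.

8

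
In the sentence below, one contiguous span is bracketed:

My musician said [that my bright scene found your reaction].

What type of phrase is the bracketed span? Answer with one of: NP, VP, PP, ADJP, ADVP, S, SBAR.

The span is built around the complementizer "that" — a subordinate clause (SBAR).

SBAR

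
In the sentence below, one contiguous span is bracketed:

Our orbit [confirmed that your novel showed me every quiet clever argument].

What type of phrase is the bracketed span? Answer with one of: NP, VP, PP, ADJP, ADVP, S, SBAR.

VP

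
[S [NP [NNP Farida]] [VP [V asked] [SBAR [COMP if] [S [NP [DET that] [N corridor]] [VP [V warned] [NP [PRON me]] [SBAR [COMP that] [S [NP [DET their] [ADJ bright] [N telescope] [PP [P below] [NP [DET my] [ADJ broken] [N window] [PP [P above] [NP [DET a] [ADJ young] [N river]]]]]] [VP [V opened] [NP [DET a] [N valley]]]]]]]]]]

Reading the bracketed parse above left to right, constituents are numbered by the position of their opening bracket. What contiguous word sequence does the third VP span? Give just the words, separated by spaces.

opened a valley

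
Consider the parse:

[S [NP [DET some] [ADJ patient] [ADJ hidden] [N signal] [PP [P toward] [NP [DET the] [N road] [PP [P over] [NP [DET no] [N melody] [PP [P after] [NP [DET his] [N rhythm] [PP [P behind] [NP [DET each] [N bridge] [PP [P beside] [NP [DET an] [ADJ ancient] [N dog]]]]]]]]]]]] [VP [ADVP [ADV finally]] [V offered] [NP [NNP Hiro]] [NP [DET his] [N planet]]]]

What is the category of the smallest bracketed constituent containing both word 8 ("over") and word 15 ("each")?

The smallest bracket enclosing both words is [PP over no melody after his rhythm behind each bridge beside an ancient dog], so the label is PP.

PP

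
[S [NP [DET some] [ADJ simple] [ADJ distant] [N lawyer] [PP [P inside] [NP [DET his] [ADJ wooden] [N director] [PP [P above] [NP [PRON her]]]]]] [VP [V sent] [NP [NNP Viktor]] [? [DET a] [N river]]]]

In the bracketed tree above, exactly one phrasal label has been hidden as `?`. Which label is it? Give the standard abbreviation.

NP

A constituent whose immediate children are DET 'a', N 'river' is a noun phrase: NP.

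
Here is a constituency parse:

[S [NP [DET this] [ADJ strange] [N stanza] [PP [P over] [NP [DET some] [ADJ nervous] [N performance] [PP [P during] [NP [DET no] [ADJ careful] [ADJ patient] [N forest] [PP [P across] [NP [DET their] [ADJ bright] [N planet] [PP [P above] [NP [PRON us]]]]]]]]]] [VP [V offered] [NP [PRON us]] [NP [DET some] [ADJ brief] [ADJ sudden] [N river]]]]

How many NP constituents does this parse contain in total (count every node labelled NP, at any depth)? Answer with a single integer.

7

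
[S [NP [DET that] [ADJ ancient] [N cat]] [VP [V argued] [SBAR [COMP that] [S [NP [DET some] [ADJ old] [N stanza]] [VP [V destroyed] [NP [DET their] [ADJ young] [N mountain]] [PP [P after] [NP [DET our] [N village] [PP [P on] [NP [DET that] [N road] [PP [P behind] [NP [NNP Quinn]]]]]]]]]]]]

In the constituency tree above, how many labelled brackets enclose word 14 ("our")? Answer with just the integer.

8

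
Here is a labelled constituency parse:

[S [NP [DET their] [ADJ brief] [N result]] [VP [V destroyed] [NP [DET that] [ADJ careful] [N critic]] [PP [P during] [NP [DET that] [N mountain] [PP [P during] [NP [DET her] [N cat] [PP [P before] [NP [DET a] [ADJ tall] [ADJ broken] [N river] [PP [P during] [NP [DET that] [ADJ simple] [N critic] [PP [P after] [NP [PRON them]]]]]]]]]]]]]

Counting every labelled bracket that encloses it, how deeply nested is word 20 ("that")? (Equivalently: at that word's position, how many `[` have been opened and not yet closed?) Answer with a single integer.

11

Counting open brackets not yet closed at "that": [S [VP [PP [NP [PP [NP [PP [NP [PP [NP [DET = 11.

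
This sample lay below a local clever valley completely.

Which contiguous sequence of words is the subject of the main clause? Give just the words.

this sample

In the main clause the verb is "lay"; the NP preceding it, "this sample", is the subject.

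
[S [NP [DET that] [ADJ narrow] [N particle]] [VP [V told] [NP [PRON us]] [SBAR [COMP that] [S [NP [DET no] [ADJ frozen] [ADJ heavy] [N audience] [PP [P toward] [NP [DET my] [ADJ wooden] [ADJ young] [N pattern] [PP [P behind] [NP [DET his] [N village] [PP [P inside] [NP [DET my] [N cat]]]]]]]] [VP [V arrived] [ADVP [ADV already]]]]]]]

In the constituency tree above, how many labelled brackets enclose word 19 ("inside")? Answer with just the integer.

The word sits inside P, which is inside PP, inside NP, inside PP, inside NP, inside PP, inside NP, inside S, inside SBAR, inside VP, inside S — 11 brackets in all.

11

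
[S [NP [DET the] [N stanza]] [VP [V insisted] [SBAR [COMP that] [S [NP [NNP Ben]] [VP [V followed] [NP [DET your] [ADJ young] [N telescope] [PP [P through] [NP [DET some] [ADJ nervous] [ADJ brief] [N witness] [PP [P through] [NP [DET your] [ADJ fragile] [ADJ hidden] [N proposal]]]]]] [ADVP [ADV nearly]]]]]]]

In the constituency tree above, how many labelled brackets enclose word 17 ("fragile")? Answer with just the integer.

11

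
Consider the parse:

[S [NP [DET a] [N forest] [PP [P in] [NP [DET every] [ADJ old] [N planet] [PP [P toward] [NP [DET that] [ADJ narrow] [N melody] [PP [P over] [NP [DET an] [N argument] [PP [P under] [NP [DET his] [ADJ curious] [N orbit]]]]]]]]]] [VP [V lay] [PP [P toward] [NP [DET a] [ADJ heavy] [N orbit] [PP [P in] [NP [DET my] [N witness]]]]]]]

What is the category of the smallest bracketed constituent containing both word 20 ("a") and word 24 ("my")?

The smallest bracket enclosing both words is [NP a heavy orbit in my witness], so the label is NP.

NP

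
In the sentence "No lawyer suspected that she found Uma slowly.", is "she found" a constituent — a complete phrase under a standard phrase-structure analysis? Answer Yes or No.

No

"she" belongs to the noun phrase "she" while "found" belongs to the verb phrase "found Uma slowly"; a span that runs across that boundary is not a single phrase.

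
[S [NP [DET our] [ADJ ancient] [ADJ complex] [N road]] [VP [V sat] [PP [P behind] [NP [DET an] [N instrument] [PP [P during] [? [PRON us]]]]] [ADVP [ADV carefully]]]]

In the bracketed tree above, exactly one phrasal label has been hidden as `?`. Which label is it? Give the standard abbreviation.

NP

The `?` node immediately contains: PRON 'us'. That is the internal structure of a noun phrase, so the label is NP.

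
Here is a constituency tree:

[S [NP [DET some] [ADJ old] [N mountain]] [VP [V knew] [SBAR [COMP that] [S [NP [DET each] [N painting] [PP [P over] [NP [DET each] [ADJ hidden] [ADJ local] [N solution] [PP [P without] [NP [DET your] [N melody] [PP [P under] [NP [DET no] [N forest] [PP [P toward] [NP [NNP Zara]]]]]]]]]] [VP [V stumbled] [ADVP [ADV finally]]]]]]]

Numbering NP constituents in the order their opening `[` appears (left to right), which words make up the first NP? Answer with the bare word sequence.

Opening `[NP` markers occur at word positions 1, 6, 9, 14, 17, 20; the first of these opens the constituent [NP some old mountain].

some old mountain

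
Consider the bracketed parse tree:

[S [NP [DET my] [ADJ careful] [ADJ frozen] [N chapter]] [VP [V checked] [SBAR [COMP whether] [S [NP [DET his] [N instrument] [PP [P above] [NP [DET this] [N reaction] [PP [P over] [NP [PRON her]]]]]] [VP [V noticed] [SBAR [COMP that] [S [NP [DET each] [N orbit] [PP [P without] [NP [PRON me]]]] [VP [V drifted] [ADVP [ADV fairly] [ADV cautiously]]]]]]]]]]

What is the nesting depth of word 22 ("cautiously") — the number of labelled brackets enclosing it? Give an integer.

Path from the root down to the word: S → VP → SBAR → S → VP → SBAR → S → VP → ADVP → ADV. That is 10 enclosing brackets.

10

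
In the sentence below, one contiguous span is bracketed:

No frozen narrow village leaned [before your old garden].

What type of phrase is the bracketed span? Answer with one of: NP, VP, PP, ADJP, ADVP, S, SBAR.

"before" is the head of the bracketed span, so the span is a prepositional phrase: PP.

PP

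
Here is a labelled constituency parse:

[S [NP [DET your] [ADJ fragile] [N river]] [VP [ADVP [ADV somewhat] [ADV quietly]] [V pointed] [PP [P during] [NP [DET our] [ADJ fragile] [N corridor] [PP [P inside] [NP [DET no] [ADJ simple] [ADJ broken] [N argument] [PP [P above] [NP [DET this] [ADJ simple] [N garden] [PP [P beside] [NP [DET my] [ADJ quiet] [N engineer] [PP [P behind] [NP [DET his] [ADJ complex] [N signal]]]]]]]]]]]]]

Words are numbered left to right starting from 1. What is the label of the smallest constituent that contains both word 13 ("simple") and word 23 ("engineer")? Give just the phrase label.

NP

Word 13 lies under S → VP → PP → NP → PP → NP → ADJ; word 23 lies under S → VP → PP → NP → PP → NP → PP → NP → PP → NP → N. The lowest shared node is the NP.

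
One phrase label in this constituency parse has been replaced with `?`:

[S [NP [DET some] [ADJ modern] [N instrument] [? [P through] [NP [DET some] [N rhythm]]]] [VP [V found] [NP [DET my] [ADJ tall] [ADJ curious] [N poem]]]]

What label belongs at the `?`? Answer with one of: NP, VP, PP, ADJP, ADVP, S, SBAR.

Looking at what the `?` directly dominates — P 'through', NP — this is a prepositional phrase (PP).

PP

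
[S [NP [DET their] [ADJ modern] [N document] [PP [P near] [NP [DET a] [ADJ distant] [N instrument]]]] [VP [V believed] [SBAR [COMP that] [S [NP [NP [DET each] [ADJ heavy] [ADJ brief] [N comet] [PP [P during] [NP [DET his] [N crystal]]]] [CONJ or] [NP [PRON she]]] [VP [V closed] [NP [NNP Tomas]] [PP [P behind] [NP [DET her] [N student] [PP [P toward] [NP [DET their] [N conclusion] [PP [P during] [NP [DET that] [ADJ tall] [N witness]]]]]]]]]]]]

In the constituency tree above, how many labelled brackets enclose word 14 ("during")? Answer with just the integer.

8

Path from the root down to the word: S → VP → SBAR → S → NP → NP → PP → P. That is 8 enclosing brackets.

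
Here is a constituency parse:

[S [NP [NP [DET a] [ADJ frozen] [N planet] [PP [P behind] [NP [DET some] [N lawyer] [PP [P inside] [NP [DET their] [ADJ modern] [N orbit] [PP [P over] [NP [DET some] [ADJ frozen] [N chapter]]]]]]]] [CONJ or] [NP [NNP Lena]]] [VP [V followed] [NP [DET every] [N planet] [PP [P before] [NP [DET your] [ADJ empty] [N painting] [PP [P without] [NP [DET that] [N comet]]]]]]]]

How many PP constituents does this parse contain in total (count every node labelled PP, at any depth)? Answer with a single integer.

5

The PP constituents are: [PP behind some lawyer inside their modern orbit over some frozen chapter]; [PP inside their modern orbit over some frozen chapter]; [PP over some frozen chapter]; [PP before your empty painting without that comet]; [PP without that comet]. Total: 5.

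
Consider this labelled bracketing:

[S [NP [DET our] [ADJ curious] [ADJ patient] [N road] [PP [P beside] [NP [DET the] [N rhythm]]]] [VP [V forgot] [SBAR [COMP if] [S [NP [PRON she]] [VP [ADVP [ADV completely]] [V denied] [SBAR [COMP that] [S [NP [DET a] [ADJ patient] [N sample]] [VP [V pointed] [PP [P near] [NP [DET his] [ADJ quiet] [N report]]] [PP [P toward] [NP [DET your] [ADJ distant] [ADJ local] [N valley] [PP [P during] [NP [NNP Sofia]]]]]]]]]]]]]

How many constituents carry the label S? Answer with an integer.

3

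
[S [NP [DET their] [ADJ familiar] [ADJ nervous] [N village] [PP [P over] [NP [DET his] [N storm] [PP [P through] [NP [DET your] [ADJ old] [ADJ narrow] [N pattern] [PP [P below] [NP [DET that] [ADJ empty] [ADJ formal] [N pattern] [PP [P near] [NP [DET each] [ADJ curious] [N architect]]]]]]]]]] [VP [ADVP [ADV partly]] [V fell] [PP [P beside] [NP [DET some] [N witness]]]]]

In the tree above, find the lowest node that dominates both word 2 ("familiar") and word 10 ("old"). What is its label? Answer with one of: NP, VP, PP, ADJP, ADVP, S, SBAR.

Both words fall inside [NP their familiar nervous village over his storm through your old narrow pattern below that empty formal pattern near each curious architect] (words 1–21), and no smaller constituent contains them both. Label: NP.

NP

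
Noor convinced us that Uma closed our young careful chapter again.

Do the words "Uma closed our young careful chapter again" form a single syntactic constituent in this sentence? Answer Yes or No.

Yes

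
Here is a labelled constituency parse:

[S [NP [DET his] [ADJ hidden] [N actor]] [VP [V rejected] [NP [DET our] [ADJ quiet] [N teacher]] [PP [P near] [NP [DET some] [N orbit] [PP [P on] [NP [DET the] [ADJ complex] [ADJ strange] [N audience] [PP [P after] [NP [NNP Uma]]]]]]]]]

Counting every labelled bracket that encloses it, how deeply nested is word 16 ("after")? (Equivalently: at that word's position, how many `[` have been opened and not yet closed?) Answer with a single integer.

Counting open brackets not yet closed at "after": [S [VP [PP [NP [PP [NP [PP [P = 8.

8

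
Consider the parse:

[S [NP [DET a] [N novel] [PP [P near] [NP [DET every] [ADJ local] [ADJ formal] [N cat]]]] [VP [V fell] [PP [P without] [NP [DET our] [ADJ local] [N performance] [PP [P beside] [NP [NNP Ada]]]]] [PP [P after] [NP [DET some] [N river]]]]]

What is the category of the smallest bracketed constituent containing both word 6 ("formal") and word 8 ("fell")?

Word 6 lies under S → NP → PP → NP → ADJ; word 8 lies under S → VP → V. The lowest shared node is the S.

S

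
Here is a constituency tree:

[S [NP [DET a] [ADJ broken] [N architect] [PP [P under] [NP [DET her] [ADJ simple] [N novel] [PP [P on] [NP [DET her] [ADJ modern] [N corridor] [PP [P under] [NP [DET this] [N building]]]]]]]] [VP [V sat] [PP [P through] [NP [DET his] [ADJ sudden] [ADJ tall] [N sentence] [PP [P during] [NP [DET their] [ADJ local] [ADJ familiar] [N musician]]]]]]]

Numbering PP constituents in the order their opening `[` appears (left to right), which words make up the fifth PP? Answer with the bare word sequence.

during their local familiar musician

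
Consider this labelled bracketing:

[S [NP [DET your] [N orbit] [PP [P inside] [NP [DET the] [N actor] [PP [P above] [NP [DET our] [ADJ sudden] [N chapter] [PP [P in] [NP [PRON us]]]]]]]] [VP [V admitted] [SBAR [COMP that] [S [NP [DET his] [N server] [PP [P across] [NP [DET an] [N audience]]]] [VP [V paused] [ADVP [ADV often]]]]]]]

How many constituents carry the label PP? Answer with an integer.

4

Scanning left to right, an opening `[PP` appears at word positions 3, 6, 10, 16 — 4 in total.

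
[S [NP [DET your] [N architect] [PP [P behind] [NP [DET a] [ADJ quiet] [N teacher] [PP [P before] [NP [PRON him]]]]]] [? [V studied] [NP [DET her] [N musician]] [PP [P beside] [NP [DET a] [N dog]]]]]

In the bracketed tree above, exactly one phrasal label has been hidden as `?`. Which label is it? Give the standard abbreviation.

VP

A constituent whose immediate children are V 'studied', NP, PP is a verb phrase: VP.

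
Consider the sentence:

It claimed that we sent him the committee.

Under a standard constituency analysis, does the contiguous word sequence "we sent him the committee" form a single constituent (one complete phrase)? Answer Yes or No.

Yes

"we sent him the committee" is exactly the clause [S we sent him the committee], a complete constituent.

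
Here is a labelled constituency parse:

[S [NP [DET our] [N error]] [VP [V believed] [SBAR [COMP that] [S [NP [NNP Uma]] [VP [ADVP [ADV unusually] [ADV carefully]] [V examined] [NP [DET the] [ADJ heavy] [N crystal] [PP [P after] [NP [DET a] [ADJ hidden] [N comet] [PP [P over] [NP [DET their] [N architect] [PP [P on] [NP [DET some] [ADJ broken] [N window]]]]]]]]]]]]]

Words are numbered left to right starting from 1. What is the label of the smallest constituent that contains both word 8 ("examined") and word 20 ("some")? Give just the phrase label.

VP

The smallest bracket enclosing both words is [VP unusually carefully examined the heavy crystal after a hidden comet over their architect on some broken window], so the label is VP.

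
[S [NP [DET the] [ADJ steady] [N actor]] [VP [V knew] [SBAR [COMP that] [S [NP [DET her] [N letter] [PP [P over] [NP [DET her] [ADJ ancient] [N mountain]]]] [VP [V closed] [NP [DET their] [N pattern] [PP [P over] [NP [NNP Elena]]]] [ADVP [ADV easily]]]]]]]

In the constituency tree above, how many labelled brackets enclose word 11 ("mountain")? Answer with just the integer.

8

Path from the root down to the word: S → VP → SBAR → S → NP → PP → NP → N. That is 8 enclosing brackets.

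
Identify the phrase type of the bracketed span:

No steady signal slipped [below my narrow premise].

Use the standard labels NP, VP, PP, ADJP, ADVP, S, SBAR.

The span is built around the preposition "below" — a prepositional phrase (PP).

PP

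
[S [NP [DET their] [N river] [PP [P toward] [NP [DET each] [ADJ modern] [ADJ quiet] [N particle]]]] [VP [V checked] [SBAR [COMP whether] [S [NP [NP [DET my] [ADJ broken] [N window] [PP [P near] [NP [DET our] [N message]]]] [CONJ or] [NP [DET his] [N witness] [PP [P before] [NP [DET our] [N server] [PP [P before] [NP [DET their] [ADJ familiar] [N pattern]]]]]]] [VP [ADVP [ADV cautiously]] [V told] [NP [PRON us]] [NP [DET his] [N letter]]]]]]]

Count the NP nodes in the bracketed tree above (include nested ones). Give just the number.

10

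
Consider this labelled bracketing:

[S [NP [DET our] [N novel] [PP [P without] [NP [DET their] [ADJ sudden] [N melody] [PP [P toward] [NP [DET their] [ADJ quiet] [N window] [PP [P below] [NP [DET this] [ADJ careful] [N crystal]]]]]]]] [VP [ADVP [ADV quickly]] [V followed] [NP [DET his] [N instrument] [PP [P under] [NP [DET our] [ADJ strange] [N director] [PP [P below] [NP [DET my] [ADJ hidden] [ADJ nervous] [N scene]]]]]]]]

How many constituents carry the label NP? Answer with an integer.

7

The NP constituents are: [NP our novel without their sudden melody toward their quiet window below this careful crystal]; [NP their sudden melody toward their quiet window below this careful crystal]; [NP their quiet window below this careful crystal]; [NP this careful crystal]; [NP his instrument under our strange director below my hidden nervous scene]; [NP our strange director below my hidden nervous scene] …. Total: 7.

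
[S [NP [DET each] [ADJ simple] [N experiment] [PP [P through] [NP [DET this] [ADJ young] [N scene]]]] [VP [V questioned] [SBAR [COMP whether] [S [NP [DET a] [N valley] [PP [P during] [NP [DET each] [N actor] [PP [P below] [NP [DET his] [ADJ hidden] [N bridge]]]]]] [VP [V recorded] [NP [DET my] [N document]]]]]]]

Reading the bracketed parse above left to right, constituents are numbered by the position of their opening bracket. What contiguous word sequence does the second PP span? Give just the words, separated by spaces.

during each actor below his hidden bridge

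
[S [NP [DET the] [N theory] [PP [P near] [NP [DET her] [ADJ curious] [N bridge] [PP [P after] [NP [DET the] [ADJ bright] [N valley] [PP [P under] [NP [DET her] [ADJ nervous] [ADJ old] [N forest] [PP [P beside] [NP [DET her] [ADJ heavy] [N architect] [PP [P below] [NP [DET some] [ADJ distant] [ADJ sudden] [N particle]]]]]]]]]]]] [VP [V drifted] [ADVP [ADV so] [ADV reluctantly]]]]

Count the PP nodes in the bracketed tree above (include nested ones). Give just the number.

5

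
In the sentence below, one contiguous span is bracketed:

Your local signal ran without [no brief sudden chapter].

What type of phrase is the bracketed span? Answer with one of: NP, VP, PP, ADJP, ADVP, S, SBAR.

NP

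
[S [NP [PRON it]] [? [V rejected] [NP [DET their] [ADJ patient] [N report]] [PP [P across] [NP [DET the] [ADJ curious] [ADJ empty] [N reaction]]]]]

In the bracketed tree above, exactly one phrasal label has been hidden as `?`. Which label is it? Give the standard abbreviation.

VP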